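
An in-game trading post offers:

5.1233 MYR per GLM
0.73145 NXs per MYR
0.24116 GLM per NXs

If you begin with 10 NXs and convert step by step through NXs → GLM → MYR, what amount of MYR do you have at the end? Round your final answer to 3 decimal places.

10 NXs × 0.24116 = 2.4116 GLM
2.4116 GLM × 5.1233 = 12.35535028 MYR

12.355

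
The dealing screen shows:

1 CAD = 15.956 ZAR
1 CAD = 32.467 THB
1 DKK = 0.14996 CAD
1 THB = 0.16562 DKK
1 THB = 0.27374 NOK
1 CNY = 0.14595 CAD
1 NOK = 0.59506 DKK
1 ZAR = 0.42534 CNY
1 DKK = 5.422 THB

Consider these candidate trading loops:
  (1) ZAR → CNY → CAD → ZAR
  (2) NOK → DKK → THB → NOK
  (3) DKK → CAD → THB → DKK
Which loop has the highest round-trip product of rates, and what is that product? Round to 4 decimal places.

(1) 0.42534 × 0.14595 × 15.956 = 0.99052
(2) 0.59506 × 5.422 × 0.27374 = 0.88320
(3) 0.14996 × 32.467 × 0.16562 = 0.80636
Highest is cycle (1) at 0.9905 (≤1, no arbitrage).

0.9905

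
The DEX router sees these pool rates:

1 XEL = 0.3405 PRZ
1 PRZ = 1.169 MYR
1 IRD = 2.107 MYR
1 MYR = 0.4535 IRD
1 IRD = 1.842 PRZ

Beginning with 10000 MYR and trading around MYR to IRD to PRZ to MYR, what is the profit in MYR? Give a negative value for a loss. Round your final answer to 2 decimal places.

10000 MYR × 0.4535 = 4535 IRD
4535 IRD × 1.842 = 8353.47 PRZ
8353.47 PRZ × 1.169 = 9765.20643 MYR
Net change: 9765.20643 − 10000 = -234.79357 MYR

-234.79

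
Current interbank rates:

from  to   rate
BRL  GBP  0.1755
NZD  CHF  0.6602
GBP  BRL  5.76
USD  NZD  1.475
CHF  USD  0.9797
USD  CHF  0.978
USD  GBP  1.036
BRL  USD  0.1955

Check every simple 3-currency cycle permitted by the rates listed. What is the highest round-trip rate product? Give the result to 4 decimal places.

1.1666

GBP→BRL→USD→GBP: 5.76 × 0.1955 × 1.036 = 1.16662
USD→NZD→CHF→USD: 1.475 × 0.6602 × 0.9797 = 0.95403
Maximum is GBP→BRL→USD→GBP at 1.1666; arbitrage exists.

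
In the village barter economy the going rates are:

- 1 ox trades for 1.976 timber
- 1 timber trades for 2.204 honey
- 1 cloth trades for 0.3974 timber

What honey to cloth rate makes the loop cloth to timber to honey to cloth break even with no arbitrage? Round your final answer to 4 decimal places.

Known legs of the cycle: 0.3974 × 2.204 = 0.8758696
For no arbitrage the full-cycle product must be 1, so the missing rate is 1 / 0.8758696 ≈ 1.141722.

1.1417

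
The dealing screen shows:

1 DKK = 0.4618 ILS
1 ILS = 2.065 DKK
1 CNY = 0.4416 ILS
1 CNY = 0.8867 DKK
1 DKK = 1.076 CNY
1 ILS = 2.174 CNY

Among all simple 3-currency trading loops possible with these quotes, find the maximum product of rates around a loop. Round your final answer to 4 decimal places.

ILS→DKK→CNY→ILS: 2.065 × 1.076 × 0.4416 = 0.98121
ILS→CNY→DKK→ILS: 2.174 × 0.8867 × 0.4618 = 0.89021
Maximum is ILS→DKK→CNY→ILS at 0.9812; no arbitrage — every cycle loses value.

0.9812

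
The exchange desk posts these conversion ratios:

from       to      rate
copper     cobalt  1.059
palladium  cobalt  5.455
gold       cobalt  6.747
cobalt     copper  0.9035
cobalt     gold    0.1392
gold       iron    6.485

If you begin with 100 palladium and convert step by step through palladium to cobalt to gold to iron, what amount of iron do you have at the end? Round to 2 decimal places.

100 palladium × 5.455 = 545.5 cobalt
545.5 cobalt × 0.1392 = 75.9336 gold
75.9336 gold × 6.485 = 492.429396 iron

492.43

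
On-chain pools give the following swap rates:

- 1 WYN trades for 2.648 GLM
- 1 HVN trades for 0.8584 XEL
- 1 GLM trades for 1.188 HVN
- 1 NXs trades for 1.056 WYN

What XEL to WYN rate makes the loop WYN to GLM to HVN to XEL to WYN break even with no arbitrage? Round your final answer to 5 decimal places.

0.37032

Known legs of the cycle: 2.648 × 1.188 × 0.8584 = 2.7003753216
For no arbitrage the full-cycle product must be 1, so the missing rate is 1 / 2.7003753216 ≈ 0.3703189.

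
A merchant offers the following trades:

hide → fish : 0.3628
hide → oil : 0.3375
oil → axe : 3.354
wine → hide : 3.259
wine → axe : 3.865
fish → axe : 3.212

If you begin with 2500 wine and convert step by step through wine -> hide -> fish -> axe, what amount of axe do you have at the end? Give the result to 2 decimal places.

2500 wine × 3.259 = 8147.5 hide
8147.5 hide × 0.3628 = 2955.913 fish
2955.913 fish × 3.212 = 9494.392556 axe

9494.39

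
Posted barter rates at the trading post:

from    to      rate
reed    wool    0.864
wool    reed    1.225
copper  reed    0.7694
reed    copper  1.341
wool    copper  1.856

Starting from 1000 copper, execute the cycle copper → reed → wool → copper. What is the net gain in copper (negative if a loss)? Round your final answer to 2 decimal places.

1000 copper × 0.7694 = 769.4 reed
769.4 reed × 0.864 = 664.7616 wool
664.7616 wool × 1.856 = 1233.7975296 copper
Net change: 1233.7975296 − 1000 = 233.7975296 copper

233.80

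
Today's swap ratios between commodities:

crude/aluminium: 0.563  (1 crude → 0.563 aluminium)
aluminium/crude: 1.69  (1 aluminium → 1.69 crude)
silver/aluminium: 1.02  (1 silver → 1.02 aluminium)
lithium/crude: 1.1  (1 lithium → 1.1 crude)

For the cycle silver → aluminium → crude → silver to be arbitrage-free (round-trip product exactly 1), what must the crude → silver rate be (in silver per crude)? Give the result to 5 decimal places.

0.58011

Known legs of the cycle: 1.02 × 1.69 = 1.7238
For no arbitrage the full-cycle product must be 1, so the missing rate is 1 / 1.7238 ≈ 0.5801137.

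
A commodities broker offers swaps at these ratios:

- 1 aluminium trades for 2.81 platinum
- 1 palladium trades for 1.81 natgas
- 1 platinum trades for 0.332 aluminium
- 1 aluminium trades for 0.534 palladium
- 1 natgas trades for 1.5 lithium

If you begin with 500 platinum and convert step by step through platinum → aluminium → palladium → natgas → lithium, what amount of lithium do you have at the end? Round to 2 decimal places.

240.67

500 platinum × 0.332 = 166 aluminium
166 aluminium × 0.534 = 88.644 palladium
88.644 palladium × 1.81 = 160.44564 natgas
160.44564 natgas × 1.5 = 240.66846 lithium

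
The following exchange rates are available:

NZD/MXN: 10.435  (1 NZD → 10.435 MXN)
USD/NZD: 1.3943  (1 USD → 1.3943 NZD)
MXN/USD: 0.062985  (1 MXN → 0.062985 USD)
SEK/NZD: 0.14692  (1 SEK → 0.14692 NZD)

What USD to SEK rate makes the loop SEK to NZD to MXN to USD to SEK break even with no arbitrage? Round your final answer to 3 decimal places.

Known legs of the cycle: 0.14692 × 10.435 × 0.062985 = 0.096562945947
For no arbitrage the full-cycle product must be 1, so the missing rate is 1 / 0.096562945947 ≈ 10.35594.

10.356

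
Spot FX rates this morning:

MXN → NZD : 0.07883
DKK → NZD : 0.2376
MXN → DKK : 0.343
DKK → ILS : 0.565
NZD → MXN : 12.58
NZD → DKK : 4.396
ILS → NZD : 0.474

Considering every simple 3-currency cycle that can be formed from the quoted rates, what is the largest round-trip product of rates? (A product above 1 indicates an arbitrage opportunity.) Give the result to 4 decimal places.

DKK→ILS→NZD→DKK: 0.565 × 0.474 × 4.396 = 1.17729
DKK→NZD→MXN→DKK: 0.2376 × 12.58 × 0.343 = 1.02523
Maximum is DKK→ILS→NZD→DKK at 1.1773; arbitrage exists.

1.1773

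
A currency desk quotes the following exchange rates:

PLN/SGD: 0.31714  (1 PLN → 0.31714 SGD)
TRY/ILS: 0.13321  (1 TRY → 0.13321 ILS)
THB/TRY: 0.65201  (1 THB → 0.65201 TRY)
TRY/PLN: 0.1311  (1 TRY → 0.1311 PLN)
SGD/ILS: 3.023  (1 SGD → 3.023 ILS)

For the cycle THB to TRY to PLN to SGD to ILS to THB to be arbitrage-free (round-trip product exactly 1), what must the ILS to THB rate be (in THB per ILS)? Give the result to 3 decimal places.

Known legs of the cycle: 0.65201 × 0.1311 × 0.31714 × 3.023 = 0.08194946400012642
For no arbitrage the full-cycle product must be 1, so the missing rate is 1 / 0.08194946400012642 ≈ 12.20264.

12.203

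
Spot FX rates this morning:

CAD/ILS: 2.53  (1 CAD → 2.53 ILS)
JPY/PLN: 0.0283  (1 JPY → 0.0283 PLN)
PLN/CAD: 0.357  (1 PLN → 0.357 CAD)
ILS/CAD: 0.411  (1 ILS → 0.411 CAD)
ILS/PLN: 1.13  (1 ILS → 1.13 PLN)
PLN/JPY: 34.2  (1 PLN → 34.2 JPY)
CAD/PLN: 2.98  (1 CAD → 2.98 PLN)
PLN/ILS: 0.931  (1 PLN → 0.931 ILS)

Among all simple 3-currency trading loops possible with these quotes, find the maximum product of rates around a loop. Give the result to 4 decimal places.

1.1403

ILS→CAD→PLN→ILS: 0.411 × 2.98 × 0.931 = 1.14027
ILS→PLN→CAD→ILS: 1.13 × 0.357 × 2.53 = 1.02063
Maximum is ILS→CAD→PLN→ILS at 1.1403; arbitrage exists.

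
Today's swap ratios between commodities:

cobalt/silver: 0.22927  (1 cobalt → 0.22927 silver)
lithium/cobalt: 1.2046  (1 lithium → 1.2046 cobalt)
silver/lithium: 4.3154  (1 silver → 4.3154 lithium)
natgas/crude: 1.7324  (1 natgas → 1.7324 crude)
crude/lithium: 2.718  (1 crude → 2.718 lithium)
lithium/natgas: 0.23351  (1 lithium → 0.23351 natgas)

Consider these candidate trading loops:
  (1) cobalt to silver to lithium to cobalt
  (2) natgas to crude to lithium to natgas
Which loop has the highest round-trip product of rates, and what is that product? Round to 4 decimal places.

1.1918

(1) 0.22927 × 4.3154 × 1.2046 = 1.19182
(2) 1.7324 × 2.718 × 0.23351 = 1.09952
Highest is cycle (1) at 1.1918 (>1, arbitrage).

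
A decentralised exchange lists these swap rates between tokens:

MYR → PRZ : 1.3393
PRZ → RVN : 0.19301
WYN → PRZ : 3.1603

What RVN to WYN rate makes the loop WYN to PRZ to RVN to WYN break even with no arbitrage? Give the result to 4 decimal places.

1.6394

Known legs of the cycle: 3.1603 × 0.19301 = 0.609969503
For no arbitrage the full-cycle product must be 1, so the missing rate is 1 / 0.609969503 ≈ 1.639426.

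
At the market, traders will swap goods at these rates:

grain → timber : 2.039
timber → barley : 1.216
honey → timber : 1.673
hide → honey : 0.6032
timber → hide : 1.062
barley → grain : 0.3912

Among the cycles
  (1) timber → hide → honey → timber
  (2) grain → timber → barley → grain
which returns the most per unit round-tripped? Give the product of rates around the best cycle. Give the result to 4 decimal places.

(1) 1.062 × 0.6032 × 1.673 = 1.07172
(2) 2.039 × 1.216 × 0.3912 = 0.96995
Highest is cycle (1) at 1.0717 (>1, arbitrage).

1.0717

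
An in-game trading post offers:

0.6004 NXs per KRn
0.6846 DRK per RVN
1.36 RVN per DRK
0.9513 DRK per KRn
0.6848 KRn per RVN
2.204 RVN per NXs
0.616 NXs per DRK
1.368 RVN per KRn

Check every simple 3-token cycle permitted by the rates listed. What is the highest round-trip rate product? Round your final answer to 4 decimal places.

0.9295

RVN→DRK→NXs→RVN: 0.6846 × 0.616 × 2.204 = 0.92946
RVN→KRn→NXs→RVN: 0.6848 × 0.6004 × 2.204 = 0.90618
RVN→KRn→DRK→RVN: 0.6848 × 0.9513 × 1.36 = 0.88597
Maximum is RVN→DRK→NXs→RVN at 0.9295; no arbitrage — every cycle loses value.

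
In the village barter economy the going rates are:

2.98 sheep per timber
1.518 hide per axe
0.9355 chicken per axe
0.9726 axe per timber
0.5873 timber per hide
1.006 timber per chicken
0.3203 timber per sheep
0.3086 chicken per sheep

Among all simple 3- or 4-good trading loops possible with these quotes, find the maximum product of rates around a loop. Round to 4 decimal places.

0.9251

chicken→timber→sheep→chicken: 1.006 × 2.98 × 0.3086 = 0.92515
chicken→timber→axe→chicken: 1.006 × 0.9726 × 0.9355 = 0.91533
hide→timber→axe→hide: 0.5873 × 0.9726 × 1.518 = 0.86709
Maximum is chicken→timber→sheep→chicken at 0.9251; no arbitrage — every cycle loses value.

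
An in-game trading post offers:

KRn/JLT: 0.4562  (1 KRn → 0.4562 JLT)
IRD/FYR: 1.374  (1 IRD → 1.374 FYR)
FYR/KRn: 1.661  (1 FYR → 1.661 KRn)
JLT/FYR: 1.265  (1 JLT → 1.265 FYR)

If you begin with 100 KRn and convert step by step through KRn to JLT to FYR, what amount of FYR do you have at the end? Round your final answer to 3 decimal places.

57.709

100 KRn × 0.4562 = 45.62 JLT
45.62 JLT × 1.265 = 57.7093 FYR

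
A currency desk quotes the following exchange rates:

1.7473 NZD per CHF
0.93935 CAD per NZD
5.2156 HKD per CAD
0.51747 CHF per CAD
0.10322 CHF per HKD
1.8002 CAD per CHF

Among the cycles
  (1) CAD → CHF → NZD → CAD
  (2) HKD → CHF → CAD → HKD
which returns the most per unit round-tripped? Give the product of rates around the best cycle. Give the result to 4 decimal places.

0.9691

(1) 0.51747 × 1.7473 × 0.93935 = 0.84934
(2) 0.10322 × 1.8002 × 5.2156 = 0.96915
Highest is cycle (2) at 0.9691 (≤1, no arbitrage).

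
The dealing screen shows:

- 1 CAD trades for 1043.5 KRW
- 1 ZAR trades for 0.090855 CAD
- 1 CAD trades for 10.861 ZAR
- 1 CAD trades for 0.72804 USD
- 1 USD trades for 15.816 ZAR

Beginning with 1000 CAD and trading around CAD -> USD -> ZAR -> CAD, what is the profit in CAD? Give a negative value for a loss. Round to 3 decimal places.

1000 CAD × 0.72804 = 728.04 USD
728.04 USD × 15.816 = 11514.68064 ZAR
11514.68064 ZAR × 0.090855 = 1046.1663095472 CAD
Net change: 1046.1663095472 − 1000 = 46.1663095472 CAD

46.166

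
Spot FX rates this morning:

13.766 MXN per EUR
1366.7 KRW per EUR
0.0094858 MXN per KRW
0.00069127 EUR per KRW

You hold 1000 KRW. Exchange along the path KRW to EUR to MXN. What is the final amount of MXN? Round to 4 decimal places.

9.5160

1000 KRW × 0.00069127 = 0.69127 EUR
0.69127 EUR × 13.766 = 9.51602282 MXN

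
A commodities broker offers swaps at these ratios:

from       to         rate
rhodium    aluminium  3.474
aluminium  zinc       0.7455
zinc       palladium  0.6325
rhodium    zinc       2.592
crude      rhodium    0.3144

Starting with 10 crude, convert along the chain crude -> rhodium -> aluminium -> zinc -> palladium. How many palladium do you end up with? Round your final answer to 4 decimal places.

5.1502

10 crude × 0.3144 = 3.144 rhodium
3.144 rhodium × 3.474 = 10.922256 aluminium
10.922256 aluminium × 0.7455 = 8.142541848 zinc
8.142541848 zinc × 0.6325 = 5.15015771886 palladium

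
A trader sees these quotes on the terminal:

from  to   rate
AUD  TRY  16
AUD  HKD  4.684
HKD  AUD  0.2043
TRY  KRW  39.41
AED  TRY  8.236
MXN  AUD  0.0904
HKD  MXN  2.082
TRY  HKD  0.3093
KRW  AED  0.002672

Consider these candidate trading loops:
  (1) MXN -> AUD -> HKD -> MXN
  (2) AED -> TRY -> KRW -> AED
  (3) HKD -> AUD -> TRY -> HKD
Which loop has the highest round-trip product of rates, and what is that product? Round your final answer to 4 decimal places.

(1) 0.0904 × 4.684 × 2.082 = 0.88159
(2) 8.236 × 39.41 × 0.002672 = 0.86728
(3) 0.2043 × 16 × 0.3093 = 1.01104
Highest is cycle (3) at 1.0110 (>1, arbitrage).

1.0110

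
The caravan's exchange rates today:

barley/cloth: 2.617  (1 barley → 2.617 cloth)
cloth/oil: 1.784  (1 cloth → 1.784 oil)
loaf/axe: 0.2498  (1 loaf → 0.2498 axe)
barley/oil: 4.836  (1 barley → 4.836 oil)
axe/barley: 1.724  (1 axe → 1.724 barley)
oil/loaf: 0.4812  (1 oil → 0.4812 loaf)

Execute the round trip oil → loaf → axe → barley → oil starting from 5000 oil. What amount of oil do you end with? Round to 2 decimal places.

5010.85

5000 oil × 0.4812 = 2406 loaf
2406 loaf × 0.2498 = 601.0188 axe
601.0188 axe × 1.724 = 1036.1564112 barley
1036.1564112 barley × 4.836 = 5010.8524045632 oil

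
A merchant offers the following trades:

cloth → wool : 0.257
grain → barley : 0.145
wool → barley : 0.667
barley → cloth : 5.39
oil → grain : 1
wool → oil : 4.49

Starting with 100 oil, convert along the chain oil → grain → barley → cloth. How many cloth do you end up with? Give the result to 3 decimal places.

100 oil × 1 = 100 grain
100 grain × 0.145 = 14.5 barley
14.5 barley × 5.39 = 78.155 cloth

78.155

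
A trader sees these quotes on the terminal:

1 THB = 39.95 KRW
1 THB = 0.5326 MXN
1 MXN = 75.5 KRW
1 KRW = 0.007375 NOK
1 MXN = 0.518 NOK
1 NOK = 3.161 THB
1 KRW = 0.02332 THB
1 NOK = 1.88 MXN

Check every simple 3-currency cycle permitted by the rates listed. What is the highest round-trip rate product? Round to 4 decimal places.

1.0468

MXN→KRW→NOK→MXN: 75.5 × 0.007375 × 1.88 = 1.04681
MXN→KRW→THB→MXN: 75.5 × 0.02332 × 0.5326 = 0.93773
KRW→NOK→THB→KRW: 0.007375 × 3.161 × 39.95 = 0.93133
MXN→NOK→THB→MXN: 0.518 × 3.161 × 0.5326 = 0.87208
Maximum is MXN→KRW→NOK→MXN at 1.0468; arbitrage exists.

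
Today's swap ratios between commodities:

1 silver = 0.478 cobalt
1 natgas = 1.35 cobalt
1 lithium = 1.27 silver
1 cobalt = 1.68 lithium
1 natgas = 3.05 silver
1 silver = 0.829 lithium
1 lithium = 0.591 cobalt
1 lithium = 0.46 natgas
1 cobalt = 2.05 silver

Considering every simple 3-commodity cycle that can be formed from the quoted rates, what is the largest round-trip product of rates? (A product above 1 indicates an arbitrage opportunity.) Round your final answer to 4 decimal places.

1.1631

silver→lithium→natgas→silver: 0.829 × 0.46 × 3.05 = 1.16309
cobalt→lithium→natgas→cobalt: 1.68 × 0.46 × 1.35 = 1.04328
silver→cobalt→lithium→silver: 0.478 × 1.68 × 1.27 = 1.01986
silver→lithium→cobalt→silver: 0.829 × 0.591 × 2.05 = 1.00437
Maximum is silver→lithium→natgas→silver at 1.1631; arbitrage exists.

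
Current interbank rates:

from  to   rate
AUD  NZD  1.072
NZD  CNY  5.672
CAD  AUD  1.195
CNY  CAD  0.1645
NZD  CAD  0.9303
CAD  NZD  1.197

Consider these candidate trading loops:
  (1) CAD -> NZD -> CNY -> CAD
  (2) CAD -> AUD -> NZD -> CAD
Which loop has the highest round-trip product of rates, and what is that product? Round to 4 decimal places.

(1) 1.197 × 5.672 × 0.1645 = 1.11685
(2) 1.195 × 1.072 × 0.9303 = 1.19175
Highest is cycle (2) at 1.1918 (>1, arbitrage).

1.1918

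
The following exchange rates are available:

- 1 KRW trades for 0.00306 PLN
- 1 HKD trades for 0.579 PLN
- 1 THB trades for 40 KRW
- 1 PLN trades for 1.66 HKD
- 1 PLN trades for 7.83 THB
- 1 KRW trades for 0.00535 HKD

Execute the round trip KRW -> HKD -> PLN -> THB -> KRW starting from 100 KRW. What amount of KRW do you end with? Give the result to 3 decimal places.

100 KRW × 0.00535 = 0.535 HKD
0.535 HKD × 0.579 = 0.309765 PLN
0.309765 PLN × 7.83 = 2.42545995 THB
2.42545995 THB × 40 = 97.018398 KRW

97.018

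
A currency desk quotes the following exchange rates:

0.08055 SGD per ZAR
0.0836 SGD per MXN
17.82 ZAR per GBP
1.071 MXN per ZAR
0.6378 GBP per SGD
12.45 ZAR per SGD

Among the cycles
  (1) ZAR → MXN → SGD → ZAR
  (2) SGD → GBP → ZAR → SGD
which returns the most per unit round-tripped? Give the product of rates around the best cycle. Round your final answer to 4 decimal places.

(1) 1.071 × 0.0836 × 12.45 = 1.11472
(2) 0.6378 × 17.82 × 0.08055 = 0.91550
Highest is cycle (1) at 1.1147 (>1, arbitrage).

1.1147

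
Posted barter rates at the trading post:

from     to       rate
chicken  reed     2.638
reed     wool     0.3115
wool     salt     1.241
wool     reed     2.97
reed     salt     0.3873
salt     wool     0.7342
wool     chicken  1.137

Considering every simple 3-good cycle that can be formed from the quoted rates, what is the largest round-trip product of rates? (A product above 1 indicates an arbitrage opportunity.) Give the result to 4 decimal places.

wool→chicken→reed→wool: 1.137 × 2.638 × 0.3115 = 0.93431
wool→reed→salt→wool: 2.97 × 0.3873 × 0.7342 = 0.84454
Maximum is wool→chicken→reed→wool at 0.9343; no arbitrage — every cycle loses value.

0.9343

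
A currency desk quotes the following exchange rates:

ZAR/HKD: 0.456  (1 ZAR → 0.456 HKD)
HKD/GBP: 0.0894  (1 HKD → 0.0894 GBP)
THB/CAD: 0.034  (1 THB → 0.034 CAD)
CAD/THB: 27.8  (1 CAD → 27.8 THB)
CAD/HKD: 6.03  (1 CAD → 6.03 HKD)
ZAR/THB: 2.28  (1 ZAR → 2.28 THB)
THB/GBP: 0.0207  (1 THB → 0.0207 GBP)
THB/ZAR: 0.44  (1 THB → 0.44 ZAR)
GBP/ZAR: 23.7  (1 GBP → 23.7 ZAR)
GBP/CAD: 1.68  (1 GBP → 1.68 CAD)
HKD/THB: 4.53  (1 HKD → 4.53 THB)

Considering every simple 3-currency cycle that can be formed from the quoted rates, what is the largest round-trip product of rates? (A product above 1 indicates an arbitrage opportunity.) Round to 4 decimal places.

1.1185

THB→GBP→ZAR→THB: 0.0207 × 23.7 × 2.28 = 1.11855
CAD→THB→GBP→CAD: 27.8 × 0.0207 × 1.68 = 0.96677
ZAR→HKD→GBP→ZAR: 0.456 × 0.0894 × 23.7 = 0.96616
CAD→HKD→THB→CAD: 6.03 × 4.53 × 0.034 = 0.92874
THB→ZAR→HKD→THB: 0.44 × 0.456 × 4.53 = 0.90890
CAD→HKD→GBP→CAD: 6.03 × 0.0894 × 1.68 = 0.90566
Maximum is THB→GBP→ZAR→THB at 1.1185; arbitrage exists.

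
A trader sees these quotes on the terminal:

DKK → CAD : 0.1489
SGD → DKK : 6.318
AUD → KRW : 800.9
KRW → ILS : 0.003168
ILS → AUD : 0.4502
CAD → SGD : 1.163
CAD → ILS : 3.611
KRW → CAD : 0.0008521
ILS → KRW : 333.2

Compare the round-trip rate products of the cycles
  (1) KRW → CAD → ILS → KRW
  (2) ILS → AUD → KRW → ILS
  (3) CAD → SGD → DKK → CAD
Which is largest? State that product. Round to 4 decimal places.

(1) 0.0008521 × 3.611 × 333.2 = 1.02523
(2) 0.4502 × 800.9 × 0.003168 = 1.14227
(3) 1.163 × 6.318 × 0.1489 = 1.09409
Highest is cycle (2) at 1.1423 (>1, arbitrage).

1.1423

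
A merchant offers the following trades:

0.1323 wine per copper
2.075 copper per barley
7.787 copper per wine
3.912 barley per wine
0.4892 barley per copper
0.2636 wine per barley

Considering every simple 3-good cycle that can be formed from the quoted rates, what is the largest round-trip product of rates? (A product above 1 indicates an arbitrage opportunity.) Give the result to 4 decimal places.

barley→copper→wine→barley: 2.075 × 0.1323 × 3.912 = 1.07393
barley→wine→copper→barley: 0.2636 × 7.787 × 0.4892 = 1.00416
Maximum is barley→copper→wine→barley at 1.0739; arbitrage exists.

1.0739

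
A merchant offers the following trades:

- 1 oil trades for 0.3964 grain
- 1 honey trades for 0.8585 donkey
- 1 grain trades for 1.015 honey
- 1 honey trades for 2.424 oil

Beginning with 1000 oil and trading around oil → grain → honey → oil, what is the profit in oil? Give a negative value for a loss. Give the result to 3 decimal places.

1000 oil × 0.3964 = 396.4 grain
396.4 grain × 1.015 = 402.346 honey
402.346 honey × 2.424 = 975.286704 oil
Net change: 975.286704 − 1000 = -24.713296 oil

-24.713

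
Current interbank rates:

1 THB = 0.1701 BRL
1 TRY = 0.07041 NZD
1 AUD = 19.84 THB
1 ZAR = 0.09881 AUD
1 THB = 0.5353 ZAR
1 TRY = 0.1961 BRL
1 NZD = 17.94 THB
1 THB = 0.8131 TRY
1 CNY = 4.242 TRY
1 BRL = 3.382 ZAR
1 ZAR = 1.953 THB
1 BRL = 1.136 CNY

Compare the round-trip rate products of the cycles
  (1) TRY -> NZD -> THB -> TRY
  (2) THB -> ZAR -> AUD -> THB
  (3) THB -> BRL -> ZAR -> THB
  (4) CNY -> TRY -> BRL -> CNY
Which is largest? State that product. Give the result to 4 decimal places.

(1) 0.07041 × 17.94 × 0.8131 = 1.02707
(2) 0.5353 × 0.09881 × 19.84 = 1.04940
(3) 0.1701 × 3.382 × 1.953 = 1.12352
(4) 4.242 × 0.1961 × 1.136 = 0.94499
Highest is cycle (3) at 1.1235 (>1, arbitrage).

1.1235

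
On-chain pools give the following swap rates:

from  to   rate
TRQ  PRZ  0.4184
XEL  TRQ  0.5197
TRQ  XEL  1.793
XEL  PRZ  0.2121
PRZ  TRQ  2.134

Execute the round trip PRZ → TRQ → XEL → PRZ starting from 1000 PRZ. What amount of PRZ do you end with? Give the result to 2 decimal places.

1000 PRZ × 2.134 = 2134 TRQ
2134 TRQ × 1.793 = 3826.262 XEL
3826.262 XEL × 0.2121 = 811.5501702 PRZ

811.55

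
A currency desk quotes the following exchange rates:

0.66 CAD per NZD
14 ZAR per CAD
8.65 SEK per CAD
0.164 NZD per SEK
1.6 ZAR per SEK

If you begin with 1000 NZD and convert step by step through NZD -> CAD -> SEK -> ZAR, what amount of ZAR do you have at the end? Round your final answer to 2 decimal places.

1000 NZD × 0.66 = 660 CAD
660 CAD × 8.65 = 5709 SEK
5709 SEK × 1.6 = 9134.4 ZAR

9134.40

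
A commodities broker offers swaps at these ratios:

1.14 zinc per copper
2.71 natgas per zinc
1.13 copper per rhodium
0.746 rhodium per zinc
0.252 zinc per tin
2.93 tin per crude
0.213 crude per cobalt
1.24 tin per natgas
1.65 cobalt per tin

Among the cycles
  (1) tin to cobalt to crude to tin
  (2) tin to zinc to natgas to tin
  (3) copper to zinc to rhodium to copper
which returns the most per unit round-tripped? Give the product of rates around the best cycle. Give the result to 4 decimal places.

1.0297

(1) 1.65 × 0.213 × 2.93 = 1.02975
(2) 0.252 × 2.71 × 1.24 = 0.84682
(3) 1.14 × 0.746 × 1.13 = 0.96100
Highest is cycle (1) at 1.0297 (>1, arbitrage).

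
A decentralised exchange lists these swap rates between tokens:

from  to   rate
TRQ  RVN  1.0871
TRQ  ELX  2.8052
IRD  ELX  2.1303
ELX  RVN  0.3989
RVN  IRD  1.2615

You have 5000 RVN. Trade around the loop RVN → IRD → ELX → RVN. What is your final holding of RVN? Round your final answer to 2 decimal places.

5359.97

5000 RVN × 1.2615 = 6307.5 IRD
6307.5 IRD × 2.1303 = 13436.86725 ELX
13436.86725 ELX × 0.3989 = 5359.966346025 RVN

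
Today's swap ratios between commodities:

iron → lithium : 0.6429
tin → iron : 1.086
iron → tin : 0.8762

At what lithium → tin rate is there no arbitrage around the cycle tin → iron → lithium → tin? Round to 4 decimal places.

1.4323

Known legs of the cycle: 1.086 × 0.6429 = 0.6981894
For no arbitrage the full-cycle product must be 1, so the missing rate is 1 / 0.6981894 ≈ 1.432276.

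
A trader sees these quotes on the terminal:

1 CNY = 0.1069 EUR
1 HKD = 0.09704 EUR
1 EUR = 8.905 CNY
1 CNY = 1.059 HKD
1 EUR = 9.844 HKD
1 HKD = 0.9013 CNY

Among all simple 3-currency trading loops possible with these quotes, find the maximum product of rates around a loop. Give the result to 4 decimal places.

0.9485

HKD→CNY→EUR→HKD: 0.9013 × 0.1069 × 9.844 = 0.94846
HKD→EUR→CNY→HKD: 0.09704 × 8.905 × 1.059 = 0.91513
Maximum is HKD→CNY→EUR→HKD at 0.9485; no arbitrage — every cycle loses value.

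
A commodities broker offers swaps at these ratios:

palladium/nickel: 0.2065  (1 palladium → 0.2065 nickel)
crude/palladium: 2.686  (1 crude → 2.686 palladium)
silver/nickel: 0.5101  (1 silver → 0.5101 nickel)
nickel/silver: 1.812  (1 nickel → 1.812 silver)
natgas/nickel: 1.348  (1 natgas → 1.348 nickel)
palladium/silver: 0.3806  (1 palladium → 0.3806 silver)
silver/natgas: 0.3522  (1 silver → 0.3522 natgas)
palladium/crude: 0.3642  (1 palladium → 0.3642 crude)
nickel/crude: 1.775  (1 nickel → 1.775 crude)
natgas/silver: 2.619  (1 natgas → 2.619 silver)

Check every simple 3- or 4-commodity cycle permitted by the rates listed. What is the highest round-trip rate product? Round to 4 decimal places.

0.9845

crude→palladium→nickel→crude: 2.686 × 0.2065 × 1.775 = 0.98452
crude→palladium→silver→nickel→crude: 2.686 × 0.3806 × 0.5101 × 1.775 = 0.92561
silver→natgas→nickel→silver: 0.3522 × 1.348 × 1.812 = 0.86028
Maximum is crude→palladium→nickel→crude at 0.9845; no arbitrage — every cycle loses value.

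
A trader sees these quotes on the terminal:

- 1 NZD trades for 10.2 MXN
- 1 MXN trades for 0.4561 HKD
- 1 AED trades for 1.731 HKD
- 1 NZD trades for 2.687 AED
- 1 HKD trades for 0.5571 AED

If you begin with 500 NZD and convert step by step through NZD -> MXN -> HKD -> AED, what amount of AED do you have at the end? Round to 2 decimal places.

1295.88

500 NZD × 10.2 = 5100 MXN
5100 MXN × 0.4561 = 2326.11 HKD
2326.11 HKD × 0.5571 = 1295.875881 AED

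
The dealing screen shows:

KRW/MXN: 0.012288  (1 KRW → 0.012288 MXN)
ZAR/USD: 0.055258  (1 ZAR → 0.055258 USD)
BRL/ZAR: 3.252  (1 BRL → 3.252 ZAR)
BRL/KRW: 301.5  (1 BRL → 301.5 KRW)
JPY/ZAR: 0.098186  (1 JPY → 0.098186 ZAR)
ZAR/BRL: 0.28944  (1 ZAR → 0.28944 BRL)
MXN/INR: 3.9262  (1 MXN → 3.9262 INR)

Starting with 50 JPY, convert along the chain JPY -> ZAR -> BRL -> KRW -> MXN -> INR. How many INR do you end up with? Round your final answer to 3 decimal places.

50 JPY × 0.098186 = 4.9093 ZAR
4.9093 ZAR × 0.28944 = 1.420947792 BRL
1.420947792 BRL × 301.5 = 428.415759288 KRW
428.415759288 KRW × 0.012288 = 5.264372850130944 MXN
5.264372850130944 MXN × 3.9262 = 20.6689806841841123328 INR

20.669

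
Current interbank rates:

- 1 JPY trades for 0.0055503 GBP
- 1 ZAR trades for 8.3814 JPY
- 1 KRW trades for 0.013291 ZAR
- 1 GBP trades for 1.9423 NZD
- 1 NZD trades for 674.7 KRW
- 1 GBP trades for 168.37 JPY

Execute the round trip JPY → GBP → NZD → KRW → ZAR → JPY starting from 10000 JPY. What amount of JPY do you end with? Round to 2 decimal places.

10000 JPY × 0.0055503 = 55.503 GBP
55.503 GBP × 1.9423 = 107.8034769 NZD
107.8034769 NZD × 674.7 = 72735.00586443 KRW
72735.00586443 KRW × 0.013291 = 966.72096294413913 ZAR
966.72096294413913 ZAR × 8.3814 = 8102.475078820007704182 JPY

8102.48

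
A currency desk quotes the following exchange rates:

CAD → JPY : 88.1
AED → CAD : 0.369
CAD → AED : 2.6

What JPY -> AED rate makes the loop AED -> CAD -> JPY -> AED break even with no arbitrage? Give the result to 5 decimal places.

0.03076

Known legs of the cycle: 0.369 × 88.1 = 32.5089
For no arbitrage the full-cycle product must be 1, so the missing rate is 1 / 32.5089 ≈ 0.0307608.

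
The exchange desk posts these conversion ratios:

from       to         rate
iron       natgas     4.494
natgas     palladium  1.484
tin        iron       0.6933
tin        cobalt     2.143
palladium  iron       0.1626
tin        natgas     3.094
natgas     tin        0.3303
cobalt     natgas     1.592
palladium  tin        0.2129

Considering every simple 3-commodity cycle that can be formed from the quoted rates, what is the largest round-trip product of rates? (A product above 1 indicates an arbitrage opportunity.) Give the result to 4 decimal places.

natgas→tin→cobalt→natgas: 0.3303 × 2.143 × 1.592 = 1.12687
natgas→palladium→iron→natgas: 1.484 × 0.1626 × 4.494 = 1.08440
natgas→tin→iron→natgas: 0.3303 × 0.6933 × 4.494 = 1.02911
natgas→palladium→tin→natgas: 1.484 × 0.2129 × 3.094 = 0.97753
Maximum is natgas→tin→cobalt→natgas at 1.1269; arbitrage exists.

1.1269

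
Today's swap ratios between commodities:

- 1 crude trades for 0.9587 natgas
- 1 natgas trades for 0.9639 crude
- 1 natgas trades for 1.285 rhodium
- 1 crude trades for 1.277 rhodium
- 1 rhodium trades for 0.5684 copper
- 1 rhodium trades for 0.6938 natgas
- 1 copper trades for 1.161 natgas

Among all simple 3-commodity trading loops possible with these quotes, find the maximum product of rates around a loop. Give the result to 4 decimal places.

crude→rhodium→natgas→crude: 1.277 × 0.6938 × 0.9639 = 0.85400
rhodium→copper→natgas→rhodium: 0.5684 × 1.161 × 1.285 = 0.84799
Maximum is crude→rhodium→natgas→crude at 0.8540; no arbitrage — every cycle loses value.

0.8540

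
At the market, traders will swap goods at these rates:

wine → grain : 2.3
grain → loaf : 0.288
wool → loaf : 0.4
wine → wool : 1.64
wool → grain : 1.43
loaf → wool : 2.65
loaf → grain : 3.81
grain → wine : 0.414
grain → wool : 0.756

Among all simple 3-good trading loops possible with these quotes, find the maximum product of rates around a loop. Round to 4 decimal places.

grain→wool→loaf→grain: 0.756 × 0.4 × 3.81 = 1.15214
grain→loaf→wool→grain: 0.288 × 2.65 × 1.43 = 1.09138
grain→wine→wool→grain: 0.414 × 1.64 × 1.43 = 0.97091
Maximum is grain→wool→loaf→grain at 1.1521; arbitrage exists.

1.1521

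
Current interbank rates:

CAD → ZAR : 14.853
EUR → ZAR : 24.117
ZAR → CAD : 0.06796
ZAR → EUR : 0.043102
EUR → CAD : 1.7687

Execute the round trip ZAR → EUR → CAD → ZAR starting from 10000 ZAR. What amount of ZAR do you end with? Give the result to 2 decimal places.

11323.11

10000 ZAR × 0.043102 = 431.02 EUR
431.02 EUR × 1.7687 = 762.345074 CAD
762.345074 CAD × 14.853 = 11323.111384122 ZAR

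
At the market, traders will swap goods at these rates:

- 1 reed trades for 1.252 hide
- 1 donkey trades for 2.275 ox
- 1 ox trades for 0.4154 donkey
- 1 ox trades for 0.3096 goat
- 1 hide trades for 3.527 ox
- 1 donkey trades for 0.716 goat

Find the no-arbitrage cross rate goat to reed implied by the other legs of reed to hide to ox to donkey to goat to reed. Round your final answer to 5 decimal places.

Known legs of the cycle: 1.252 × 3.527 × 0.4154 × 0.716 = 1.3133766868256
For no arbitrage the full-cycle product must be 1, so the missing rate is 1 / 1.3133766868256 ≈ 0.7613962.

0.76140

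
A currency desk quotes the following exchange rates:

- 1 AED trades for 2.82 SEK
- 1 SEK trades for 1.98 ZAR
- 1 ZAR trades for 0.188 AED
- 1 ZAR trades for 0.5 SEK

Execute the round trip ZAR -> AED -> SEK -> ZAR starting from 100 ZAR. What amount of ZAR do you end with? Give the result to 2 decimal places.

104.97

100 ZAR × 0.188 = 18.8 AED
18.8 AED × 2.82 = 53.016 SEK
53.016 SEK × 1.98 = 104.97168 ZAR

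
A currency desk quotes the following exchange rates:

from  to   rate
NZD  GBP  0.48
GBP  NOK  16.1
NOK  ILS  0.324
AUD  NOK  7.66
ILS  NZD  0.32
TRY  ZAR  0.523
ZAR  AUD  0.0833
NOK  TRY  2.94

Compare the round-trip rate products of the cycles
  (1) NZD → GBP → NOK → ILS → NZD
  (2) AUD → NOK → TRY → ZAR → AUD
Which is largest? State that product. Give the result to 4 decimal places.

0.9811

(1) 0.48 × 16.1 × 0.324 × 0.32 = 0.80124
(2) 7.66 × 2.94 × 0.523 × 0.0833 = 0.98112
Highest is cycle (2) at 0.9811 (≤1, no arbitrage).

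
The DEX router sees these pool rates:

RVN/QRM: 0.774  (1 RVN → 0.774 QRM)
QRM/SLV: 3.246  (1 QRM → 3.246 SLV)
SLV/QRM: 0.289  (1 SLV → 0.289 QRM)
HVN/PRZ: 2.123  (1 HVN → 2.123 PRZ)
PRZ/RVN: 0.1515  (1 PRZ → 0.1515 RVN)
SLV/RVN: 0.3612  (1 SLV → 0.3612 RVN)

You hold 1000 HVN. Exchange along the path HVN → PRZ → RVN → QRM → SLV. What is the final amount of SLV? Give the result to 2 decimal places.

808.08

1000 HVN × 2.123 = 2123 PRZ
2123 PRZ × 0.1515 = 321.6345 RVN
321.6345 RVN × 0.774 = 248.945103 QRM
248.945103 QRM × 3.246 = 808.075804338 SLV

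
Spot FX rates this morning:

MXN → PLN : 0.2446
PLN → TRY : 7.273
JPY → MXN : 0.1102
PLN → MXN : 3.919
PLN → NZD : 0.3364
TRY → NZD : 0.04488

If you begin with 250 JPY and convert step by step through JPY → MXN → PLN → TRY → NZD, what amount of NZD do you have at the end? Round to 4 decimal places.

2.1996

250 JPY × 0.1102 = 27.55 MXN
27.55 MXN × 0.2446 = 6.73873 PLN
6.73873 PLN × 7.273 = 49.01078329 TRY
49.01078329 TRY × 0.04488 = 2.1996039540552 NZD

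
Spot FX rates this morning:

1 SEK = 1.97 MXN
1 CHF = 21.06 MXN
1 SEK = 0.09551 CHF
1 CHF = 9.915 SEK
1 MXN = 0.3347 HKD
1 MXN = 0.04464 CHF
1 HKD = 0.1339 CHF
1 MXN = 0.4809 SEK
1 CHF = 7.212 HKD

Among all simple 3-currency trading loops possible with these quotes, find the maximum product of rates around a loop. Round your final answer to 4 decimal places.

SEK→CHF→MXN→SEK: 0.09551 × 21.06 × 0.4809 = 0.96730
HKD→CHF→MXN→HKD: 0.1339 × 21.06 × 0.3347 = 0.94383
SEK→MXN→CHF→SEK: 1.97 × 0.04464 × 9.915 = 0.87193
Maximum is SEK→CHF→MXN→SEK at 0.9673; no arbitrage — every cycle loses value.

0.9673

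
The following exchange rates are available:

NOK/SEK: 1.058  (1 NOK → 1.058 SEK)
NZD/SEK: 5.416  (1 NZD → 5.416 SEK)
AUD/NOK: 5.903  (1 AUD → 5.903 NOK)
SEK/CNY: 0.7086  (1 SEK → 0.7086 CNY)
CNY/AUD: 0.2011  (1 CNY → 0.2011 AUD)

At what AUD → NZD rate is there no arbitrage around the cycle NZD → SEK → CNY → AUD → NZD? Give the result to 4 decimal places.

1.2957

Known legs of the cycle: 5.416 × 0.7086 × 0.2011 = 0.77177707536
For no arbitrage the full-cycle product must be 1, so the missing rate is 1 / 0.77177707536 ≈ 1.295711.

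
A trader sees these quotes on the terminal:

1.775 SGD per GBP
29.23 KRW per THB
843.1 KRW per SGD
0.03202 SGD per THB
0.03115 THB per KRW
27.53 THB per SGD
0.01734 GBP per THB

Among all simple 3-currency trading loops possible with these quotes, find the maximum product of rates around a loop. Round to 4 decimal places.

0.8473

THB→GBP→SGD→THB: 0.01734 × 1.775 × 27.53 = 0.84733
THB→SGD→KRW→THB: 0.03202 × 843.1 × 0.03115 = 0.84093
Maximum is THB→GBP→SGD→THB at 0.8473; no arbitrage — every cycle loses value.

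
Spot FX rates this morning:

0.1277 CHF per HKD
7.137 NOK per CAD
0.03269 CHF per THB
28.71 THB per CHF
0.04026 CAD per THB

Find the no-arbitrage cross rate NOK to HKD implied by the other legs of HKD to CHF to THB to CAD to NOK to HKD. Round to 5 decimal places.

Known legs of the cycle: 0.1277 × 28.71 × 0.04026 × 7.137 = 1.05344910153054
For no arbitrage the full-cycle product must be 1, so the missing rate is 1 / 1.05344910153054 ≈ 0.9492628.

0.94926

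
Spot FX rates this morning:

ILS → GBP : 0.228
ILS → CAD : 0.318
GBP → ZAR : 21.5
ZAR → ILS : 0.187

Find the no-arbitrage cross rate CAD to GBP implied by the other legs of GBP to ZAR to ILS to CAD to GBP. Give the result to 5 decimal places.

0.78215

Known legs of the cycle: 21.5 × 0.187 × 0.318 = 1.278519
For no arbitrage the full-cycle product must be 1, so the missing rate is 1 / 1.278519 ≈ 0.7821550.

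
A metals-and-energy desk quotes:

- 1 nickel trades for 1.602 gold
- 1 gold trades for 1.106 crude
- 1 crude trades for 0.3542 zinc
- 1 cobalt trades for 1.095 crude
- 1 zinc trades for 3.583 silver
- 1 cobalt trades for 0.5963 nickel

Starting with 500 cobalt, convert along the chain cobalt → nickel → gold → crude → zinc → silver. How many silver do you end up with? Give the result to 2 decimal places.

670.42

500 cobalt × 0.5963 = 298.15 nickel
298.15 nickel × 1.602 = 477.6363 gold
477.6363 gold × 1.106 = 528.2657478 crude
528.2657478 crude × 0.3542 = 187.11172787076 zinc
187.11172787076 zinc × 3.583 = 670.42132096093308 silver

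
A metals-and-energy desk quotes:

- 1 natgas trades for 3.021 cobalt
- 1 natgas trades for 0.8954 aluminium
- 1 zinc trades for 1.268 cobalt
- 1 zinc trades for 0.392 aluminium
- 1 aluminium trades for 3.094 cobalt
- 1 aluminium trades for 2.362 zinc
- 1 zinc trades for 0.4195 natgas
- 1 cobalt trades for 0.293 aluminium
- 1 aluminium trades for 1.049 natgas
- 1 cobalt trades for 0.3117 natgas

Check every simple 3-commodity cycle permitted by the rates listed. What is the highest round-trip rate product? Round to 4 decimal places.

cobalt→aluminium→natgas→cobalt: 0.293 × 1.049 × 3.021 = 0.92853
natgas→aluminium→zinc→natgas: 0.8954 × 2.362 × 0.4195 = 0.88722
cobalt→aluminium→zinc→cobalt: 0.293 × 2.362 × 1.268 = 0.87754
cobalt→natgas→aluminium→cobalt: 0.3117 × 0.8954 × 3.094 = 0.86352
Maximum is cobalt→aluminium→natgas→cobalt at 0.9285; no arbitrage — every cycle loses value.

0.9285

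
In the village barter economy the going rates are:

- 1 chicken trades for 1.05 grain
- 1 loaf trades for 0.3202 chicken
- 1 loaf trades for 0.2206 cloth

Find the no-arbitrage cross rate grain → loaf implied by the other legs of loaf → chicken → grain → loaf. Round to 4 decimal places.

Known legs of the cycle: 0.3202 × 1.05 = 0.33621
For no arbitrage the full-cycle product must be 1, so the missing rate is 1 / 0.33621 ≈ 2.974332.

2.9743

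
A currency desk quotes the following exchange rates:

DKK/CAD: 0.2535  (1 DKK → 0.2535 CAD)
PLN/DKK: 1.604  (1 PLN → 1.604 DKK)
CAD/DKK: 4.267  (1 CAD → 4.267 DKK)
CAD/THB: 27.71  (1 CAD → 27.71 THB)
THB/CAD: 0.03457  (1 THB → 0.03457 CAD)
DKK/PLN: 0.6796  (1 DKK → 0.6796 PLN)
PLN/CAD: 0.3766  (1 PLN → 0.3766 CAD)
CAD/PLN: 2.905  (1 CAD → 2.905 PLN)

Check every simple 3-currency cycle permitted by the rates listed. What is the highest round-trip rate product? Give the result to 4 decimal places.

1.1812

PLN→DKK→CAD→PLN: 1.604 × 0.2535 × 2.905 = 1.18121
PLN→CAD→DKK→PLN: 0.3766 × 4.267 × 0.6796 = 1.09208
Maximum is PLN→DKK→CAD→PLN at 1.1812; arbitrage exists.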